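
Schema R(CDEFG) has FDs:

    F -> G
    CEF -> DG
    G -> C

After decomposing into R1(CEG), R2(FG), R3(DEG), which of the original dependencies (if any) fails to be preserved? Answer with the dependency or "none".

Check CEF → DG: no single fragment contains all of {CDEFG}, and the restricted closure of {CEF} across the fragments never reaches {DG}.
F → G is preserved.
G → C is preserved.

CEF -> DG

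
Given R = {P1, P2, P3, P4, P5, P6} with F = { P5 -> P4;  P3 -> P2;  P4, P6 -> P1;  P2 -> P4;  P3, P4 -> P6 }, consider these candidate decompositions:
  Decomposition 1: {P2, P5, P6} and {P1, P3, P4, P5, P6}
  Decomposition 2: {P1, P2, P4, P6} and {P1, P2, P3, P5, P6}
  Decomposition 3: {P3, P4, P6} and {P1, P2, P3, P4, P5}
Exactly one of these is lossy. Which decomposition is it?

Decomposition 1

Decomposition 1: common = {P5, P6}, closure = {P1, P4, P5, P6} → lossy.
Decomposition 2: common = {P1, P2, P6}, closure = {P1, P2, P4, P6} → lossless.
Decomposition 3: common = {P3, P4}, closure = {P1, P2, P3, P4, P6} → lossless.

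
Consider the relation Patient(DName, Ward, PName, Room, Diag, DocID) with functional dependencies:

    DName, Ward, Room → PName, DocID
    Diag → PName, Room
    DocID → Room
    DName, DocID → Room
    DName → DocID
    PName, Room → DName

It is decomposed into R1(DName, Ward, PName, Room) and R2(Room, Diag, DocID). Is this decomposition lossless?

Common attributes: R1 ∩ R2 = {Room}.
No dependency enlarges {Room}, so (Room)⁺ = {Room}.
The closure contains neither all of R1 = {DName, Ward, PName, Room} nor all of R2 = {Room, Diag, DocID}, so the common attributes are not a superkey of either fragment. The join is lossy.

No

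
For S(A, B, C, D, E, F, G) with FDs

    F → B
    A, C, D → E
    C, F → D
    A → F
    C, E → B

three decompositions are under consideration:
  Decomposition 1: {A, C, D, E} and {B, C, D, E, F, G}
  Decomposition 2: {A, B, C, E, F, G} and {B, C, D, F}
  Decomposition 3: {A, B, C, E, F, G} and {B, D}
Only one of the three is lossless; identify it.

Decomposition 2

Decomposition 1: common = {C, D, E}, closure = {B, C, D, E} → lossy.
Decomposition 2: common = {B, C, F}, closure = {B, C, D, F} → lossless.
Decomposition 3: common = {B}, closure = {B} → lossy.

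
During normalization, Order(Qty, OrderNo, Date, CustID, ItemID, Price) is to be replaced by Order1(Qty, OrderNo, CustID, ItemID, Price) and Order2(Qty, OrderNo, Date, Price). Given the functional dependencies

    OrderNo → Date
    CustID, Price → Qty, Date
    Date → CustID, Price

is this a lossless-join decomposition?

Common attributes: Order1 ∩ Order2 = {Qty, OrderNo, Price}.
Closure of {Qty, OrderNo, Price}: OrderNo → Date applies, adding Date; Date → CustID, Price applies, adding CustID. So (Qty, OrderNo, Price)⁺ = {Qty, OrderNo, Date, CustID, Price}.
This closure contains every attribute of Order2, so Order1 ∩ Order2 → Order2. The join is lossless.

Yes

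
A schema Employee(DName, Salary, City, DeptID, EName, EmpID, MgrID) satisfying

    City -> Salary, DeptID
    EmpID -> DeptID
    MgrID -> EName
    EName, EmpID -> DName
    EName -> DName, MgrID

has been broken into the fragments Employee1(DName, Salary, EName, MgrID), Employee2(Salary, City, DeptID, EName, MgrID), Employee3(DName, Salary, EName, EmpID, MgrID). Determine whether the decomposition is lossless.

Chase test. Columns are DName, Salary, City, DeptID, EName, EmpID, MgrID; row i has aⱼ where attribute j ∈ Employeei, else bᵢⱼ.
Initial tableau (one row per fragment):
  row 1: a1 a2 b13 b14 a5 b16 a7
  row 2: b21 a2 a3 a4 a5 b26 a7
  row 3: a1 a2 b33 b34 a5 a6 a7
Rows 1 and 2 agree on EName; apply EName→DName, MgrID and equate their DName, MgrID entries.
No row becomes fully distinguished — the join is lossy.

No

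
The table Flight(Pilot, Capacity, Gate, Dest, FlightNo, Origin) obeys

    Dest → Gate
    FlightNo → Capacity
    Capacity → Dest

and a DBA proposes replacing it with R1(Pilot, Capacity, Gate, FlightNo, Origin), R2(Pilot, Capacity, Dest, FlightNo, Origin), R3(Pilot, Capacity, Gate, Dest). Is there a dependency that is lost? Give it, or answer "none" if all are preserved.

Dest → Gate lies within R3.
FlightNo → Capacity lies within R1.
Capacity → Dest lies within R2.
Every dependency is enforceable on the fragments, so the decomposition is dependency-preserving.

none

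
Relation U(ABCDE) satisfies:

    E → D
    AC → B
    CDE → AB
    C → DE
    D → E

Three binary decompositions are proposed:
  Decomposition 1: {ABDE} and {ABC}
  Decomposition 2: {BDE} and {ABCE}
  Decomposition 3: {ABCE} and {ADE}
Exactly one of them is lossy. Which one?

Decomposition 1: common = {AB}, closure = {AB} → lossy.
Decomposition 2: common = {BE}, closure = {BDE} → lossless.
Decomposition 3: common = {AE}, closure = {ADE} → lossless.

Decomposition 1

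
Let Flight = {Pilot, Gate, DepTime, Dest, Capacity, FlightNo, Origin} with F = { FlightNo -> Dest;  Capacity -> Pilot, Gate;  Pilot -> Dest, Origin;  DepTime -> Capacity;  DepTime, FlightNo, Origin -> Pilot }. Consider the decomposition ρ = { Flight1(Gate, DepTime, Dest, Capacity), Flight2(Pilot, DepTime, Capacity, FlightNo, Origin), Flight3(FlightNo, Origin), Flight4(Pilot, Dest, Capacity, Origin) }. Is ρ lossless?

Chase test. Columns are Pilot, Gate, DepTime, Dest, Capacity, FlightNo, Origin; row i has aⱼ where attribute j ∈ Flighti, else bᵢⱼ.
Initial tableau (one row per fragment):
  row 1: b11 a2 a3 a4 a5 b16 b17
  row 2: a1 b22 a3 b24 a5 a6 a7
  row 3: b31 b32 b33 b34 b35 a6 a7
  row 4: a1 b42 b43 a4 a5 b46 a7
Rows 2 and 3 agree on FlightNo; apply FlightNo→Dest and equate their Dest entries.
Rows 1 and 2 agree on Capacity; apply Capacity→Pilot, Gate and equate their Pilot, Gate entries.
Rows 1 and 4 agree on Capacity; apply Capacity→Pilot, Gate and equate their Pilot, Gate entries.
Rows 1 and 2 agree on Pilot; apply Pilot→Dest, Origin and equate their Dest, Origin entries.
Row 2 is now all distinguished symbols — the join is lossless.

Yes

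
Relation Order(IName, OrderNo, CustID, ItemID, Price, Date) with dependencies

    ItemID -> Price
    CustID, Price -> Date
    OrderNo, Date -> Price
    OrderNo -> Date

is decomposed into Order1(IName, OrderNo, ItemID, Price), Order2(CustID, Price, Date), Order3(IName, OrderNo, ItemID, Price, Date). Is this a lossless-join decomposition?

Chase test. Columns are IName, OrderNo, CustID, ItemID, Price, Date; row i has aⱼ where attribute j ∈ Orderi, else bᵢⱼ.
Initial tableau (one row per fragment):
  row 1: a1 a2 b13 a4 a5 b16
  row 2: b21 b22 a3 b24 a5 a6
  row 3: a1 a2 b33 a4 a5 a6
Rows 1 and 3 agree on OrderNo; apply OrderNo→Date and equate their Date entries.
No row becomes fully distinguished — the join is lossy.

No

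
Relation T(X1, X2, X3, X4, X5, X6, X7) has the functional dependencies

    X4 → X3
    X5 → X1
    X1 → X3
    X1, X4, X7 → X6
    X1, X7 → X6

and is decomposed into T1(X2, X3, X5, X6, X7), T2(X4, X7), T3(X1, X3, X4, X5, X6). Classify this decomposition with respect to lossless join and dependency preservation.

lossy and not dependency-preserving

Lossless test (chase): Rows 2 and 3 agree on X4; apply X4→X3 and equate their X3 entries. Rows 1 and 3 agree on X5; apply X5→X1 and equate their X1 entries. No row becomes fully distinguished — the join is lossy.
Dependency preservation: the restricted closure of {X1, X4, X7} across the fragments never reaches {X6}, so X1, X4, X7 → X6 cannot be enforced without a join — not preserved.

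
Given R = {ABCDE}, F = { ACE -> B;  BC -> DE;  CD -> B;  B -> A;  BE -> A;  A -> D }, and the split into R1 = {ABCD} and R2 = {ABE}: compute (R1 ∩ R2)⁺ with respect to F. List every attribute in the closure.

R1 ∩ R2 = {AB}.
A → D applies, adding D
Closure: {ABD}.

ABD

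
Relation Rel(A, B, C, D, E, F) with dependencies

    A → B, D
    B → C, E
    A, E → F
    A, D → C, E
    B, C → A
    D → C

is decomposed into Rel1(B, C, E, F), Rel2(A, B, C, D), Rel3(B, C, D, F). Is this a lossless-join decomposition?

Chase test. Columns are A, B, C, D, E, F; row i has aⱼ where attribute j ∈ Reli, else bᵢⱼ.
Initial tableau (one row per fragment):
  row 1: b11 a2 a3 b14 a5 a6
  row 2: a1 a2 a3 a4 b25 b26
  row 3: b31 a2 a3 a4 b35 a6
Rows 1 and 2 agree on B; apply B→C, E and equate their C, E entries.
Rows 1 and 3 agree on B; apply B→C, E and equate their C, E entries.
Rows 1 and 2 agree on B, C; apply B, C→A and equate their A entries.
Rows 1 and 3 agree on B, C; apply B, C→A and equate their A entries.
Rows 1 and 2 agree on A; apply A→B, D and equate their B, D entries.
Rows 1 and 2 agree on A, E; apply A, E→F and equate their F entries.
Row 1 is now all distinguished symbols — the join is lossless.

Yes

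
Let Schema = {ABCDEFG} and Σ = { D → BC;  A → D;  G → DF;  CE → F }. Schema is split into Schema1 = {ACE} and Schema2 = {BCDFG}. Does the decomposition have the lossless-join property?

No

Common attributes: Schema1 ∩ Schema2 = {C}.
No dependency enlarges {C}, so (C)⁺ = {C}.
The closure contains neither all of Schema1 = {ACE} nor all of Schema2 = {BCDFG}, so the common attributes are not a superkey of either fragment. The join is lossy.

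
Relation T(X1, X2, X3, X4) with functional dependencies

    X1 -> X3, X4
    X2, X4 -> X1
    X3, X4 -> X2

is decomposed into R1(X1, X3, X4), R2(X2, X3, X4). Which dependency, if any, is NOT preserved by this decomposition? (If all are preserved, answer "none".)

none

X1 → X3, X4 lies within R1.
X2, X4 → X1: restricted closure across fragments reaches X1.
X3, X4 → X2 lies within R2.
Every dependency is enforceable on the fragments, so the decomposition is dependency-preserving.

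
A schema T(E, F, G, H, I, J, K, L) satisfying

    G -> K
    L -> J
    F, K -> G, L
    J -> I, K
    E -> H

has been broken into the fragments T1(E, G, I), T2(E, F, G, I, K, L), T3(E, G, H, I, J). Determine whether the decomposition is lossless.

Chase test. Columns are E, F, G, H, I, J, K, L; row i has aⱼ where attribute j ∈ Ti, else bᵢⱼ.
Initial tableau (one row per fragment):
  row 1: a1 b12 a3 b14 a5 b16 b17 b18
  row 2: a1 a2 a3 b24 a5 b26 a7 a8
  row 3: a1 b32 a3 a4 a5 a6 b37 b38
Rows 1 and 2 agree on G; apply G→K and equate their K entries.
Rows 1 and 3 agree on G; apply G→K and equate their K entries.
Rows 1 and 2 agree on E; apply E→H and equate their H entries.
Rows 1 and 3 agree on E; apply E→H and equate their H entries.
No row becomes fully distinguished — the join is lossy.

No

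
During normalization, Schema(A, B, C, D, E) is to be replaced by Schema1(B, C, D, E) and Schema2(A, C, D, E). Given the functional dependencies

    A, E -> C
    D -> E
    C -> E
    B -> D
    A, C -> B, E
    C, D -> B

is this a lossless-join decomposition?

Yes

Common attributes: Schema1 ∩ Schema2 = {C, D, E}.
Closure of {C, D, E}: C, D → B applies, adding B. So (C, D, E)⁺ = {B, C, D, E}.
This closure contains every attribute of Schema1, so Schema1 ∩ Schema2 → Schema1. The join is lossless.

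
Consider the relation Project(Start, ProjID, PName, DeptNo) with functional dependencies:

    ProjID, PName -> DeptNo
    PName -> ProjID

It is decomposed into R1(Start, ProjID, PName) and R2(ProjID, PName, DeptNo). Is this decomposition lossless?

Common attributes: R1 ∩ R2 = {ProjID, PName}.
Closure of {ProjID, PName}: ProjID, PName → DeptNo applies, adding DeptNo. So (ProjID, PName)⁺ = {ProjID, PName, DeptNo}.
This closure contains every attribute of R2, so R1 ∩ R2 → R2. The join is lossless.

Yes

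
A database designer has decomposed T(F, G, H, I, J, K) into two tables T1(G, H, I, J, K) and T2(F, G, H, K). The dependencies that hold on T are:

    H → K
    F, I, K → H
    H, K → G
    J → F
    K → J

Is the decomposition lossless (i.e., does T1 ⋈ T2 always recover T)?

Yes

Common attributes: T1 ∩ T2 = {G, H, K}.
Closure of {G, H, K}: K → J applies, adding J; J → F applies, adding F. So (G, H, K)⁺ = {F, G, H, J, K}.
This closure contains every attribute of T2, so T1 ∩ T2 → T2. The join is lossless.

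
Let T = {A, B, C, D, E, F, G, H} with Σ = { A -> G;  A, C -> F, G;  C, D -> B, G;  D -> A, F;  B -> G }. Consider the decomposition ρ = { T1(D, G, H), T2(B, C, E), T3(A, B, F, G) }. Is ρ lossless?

No

Chase test. Columns are A, B, C, D, E, F, G, H; row i has aⱼ where attribute j ∈ Ti, else bᵢⱼ.
Initial tableau (one row per fragment):
  row 1: b11 b12 b13 a4 b15 b16 a7 a8
  row 2: b21 a2 a3 b24 a5 b26 b27 b28
  row 3: a1 a2 b33 b34 b35 a6 a7 b38
Rows 2 and 3 agree on B; apply B→G and equate their G entries.
No row becomes fully distinguished — the join is lossy.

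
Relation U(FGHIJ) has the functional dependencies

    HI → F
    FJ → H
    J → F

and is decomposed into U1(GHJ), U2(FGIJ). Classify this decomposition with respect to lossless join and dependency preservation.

lossless but not dependency-preserving

Lossless test: (GJ)⁺ = {FGHJ}, which contains all of one fragment — lossless.
Dependency preservation: the restricted closure of {HI} across the fragments never reaches {F}, so HI → F cannot be enforced without a join — not preserved.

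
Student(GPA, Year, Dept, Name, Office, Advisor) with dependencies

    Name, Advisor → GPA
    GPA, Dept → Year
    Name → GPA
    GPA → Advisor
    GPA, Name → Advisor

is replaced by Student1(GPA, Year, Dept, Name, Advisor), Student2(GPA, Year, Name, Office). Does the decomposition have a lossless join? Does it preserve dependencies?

lossy but dependency-preserving

Lossless test: (GPA, Year, Name)⁺ = {GPA, Year, Name, Advisor}, which is a superkey of neither fragment — lossy.
Dependency preservation: every FD's attributes lie within a single fragment, so each can be enforced locally — preserved.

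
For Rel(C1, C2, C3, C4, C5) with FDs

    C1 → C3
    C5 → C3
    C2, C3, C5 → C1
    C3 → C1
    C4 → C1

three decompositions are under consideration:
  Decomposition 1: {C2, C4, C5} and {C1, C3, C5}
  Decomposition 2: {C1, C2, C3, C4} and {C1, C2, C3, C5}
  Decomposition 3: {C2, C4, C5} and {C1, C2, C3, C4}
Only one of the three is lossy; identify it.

Decomposition 1: common = {C5}, closure = {C1, C3, C5} → lossless.
Decomposition 2: common = {C1, C2, C3}, closure = {C1, C2, C3} → lossy.
Decomposition 3: common = {C2, C4}, closure = {C1, C2, C3, C4} → lossless.

Decomposition 2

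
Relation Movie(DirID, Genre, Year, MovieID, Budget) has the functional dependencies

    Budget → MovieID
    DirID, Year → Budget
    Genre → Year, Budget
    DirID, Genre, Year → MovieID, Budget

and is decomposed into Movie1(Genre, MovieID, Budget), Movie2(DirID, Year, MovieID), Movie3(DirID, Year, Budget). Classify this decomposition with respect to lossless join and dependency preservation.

Lossless test (chase): Rows 1 and 3 agree on Budget; apply Budget→MovieID and equate their MovieID entries. Rows 2 and 3 agree on DirID, Year; apply DirID, Year→Budget and equate their Budget entries. No row becomes fully distinguished — the join is lossy.
Dependency preservation: the restricted closure of {Genre} across the fragments never reaches {Year, Budget}, so Genre → Year, Budget cannot be enforced without a join — not preserved.

lossy and not dependency-preserving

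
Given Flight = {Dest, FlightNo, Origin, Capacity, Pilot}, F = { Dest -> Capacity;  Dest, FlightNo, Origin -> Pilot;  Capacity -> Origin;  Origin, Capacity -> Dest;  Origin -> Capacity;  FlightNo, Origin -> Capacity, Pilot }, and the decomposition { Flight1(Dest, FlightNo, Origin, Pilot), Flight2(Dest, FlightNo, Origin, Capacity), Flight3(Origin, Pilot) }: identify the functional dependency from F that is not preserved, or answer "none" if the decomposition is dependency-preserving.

Dest → Capacity lies within Flight2.
Dest, FlightNo, Origin → Pilot lies within Flight1.
Capacity → Origin lies within Flight2.
Origin, Capacity → Dest lies within Flight2.
Origin → Capacity lies within Flight2.
FlightNo, Origin → Capacity, Pilot: restricted closure across fragments reaches Capacity, Pilot.
Every dependency is enforceable on the fragments, so the decomposition is dependency-preserving.

none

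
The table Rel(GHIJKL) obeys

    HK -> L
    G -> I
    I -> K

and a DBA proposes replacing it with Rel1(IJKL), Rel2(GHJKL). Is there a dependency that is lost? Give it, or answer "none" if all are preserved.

Check G → I: no single fragment contains all of {GI}, and the restricted closure of {G} across the fragments never reaches {I}.
HK → L is preserved.
I → K is preserved.

G -> I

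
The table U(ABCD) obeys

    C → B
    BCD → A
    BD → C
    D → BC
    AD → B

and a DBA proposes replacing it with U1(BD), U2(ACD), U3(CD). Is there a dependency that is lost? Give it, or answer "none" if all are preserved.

C → B

Check C → B: no single fragment contains all of {BC}, and the restricted closure of {C} across the fragments never reaches {B}.
BCD → A is preserved.
BD → C is preserved.
D → BC is preserved.
AD → B is preserved.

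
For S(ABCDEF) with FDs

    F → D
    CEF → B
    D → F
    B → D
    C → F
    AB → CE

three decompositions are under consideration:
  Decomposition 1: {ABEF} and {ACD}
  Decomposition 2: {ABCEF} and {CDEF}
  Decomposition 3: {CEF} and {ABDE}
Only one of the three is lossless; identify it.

Decomposition 1: common = {A}, closure = {A} → lossy.
Decomposition 2: common = {CEF}, closure = {BCDEF} → lossless.
Decomposition 3: common = {E}, closure = {E} → lossy.

Decomposition 2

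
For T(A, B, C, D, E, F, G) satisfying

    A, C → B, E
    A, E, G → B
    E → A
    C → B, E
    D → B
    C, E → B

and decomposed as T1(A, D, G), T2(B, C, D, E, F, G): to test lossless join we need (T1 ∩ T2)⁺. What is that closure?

T1 ∩ T2 = {D, G}.
D → B applies, adding B
Closure: {B, D, G}.

B, D, G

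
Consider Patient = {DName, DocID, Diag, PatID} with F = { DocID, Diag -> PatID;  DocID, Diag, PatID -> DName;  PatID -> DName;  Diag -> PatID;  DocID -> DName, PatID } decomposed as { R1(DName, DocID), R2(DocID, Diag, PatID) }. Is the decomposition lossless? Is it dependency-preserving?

Lossless test: (DocID)⁺ = {DName, DocID, PatID}, which contains all of one fragment — lossless.
Dependency preservation: the restricted closure of {PatID} across the fragments never reaches {DName}, so PatID → DName cannot be enforced without a join — not preserved.

lossless but not dependency-preserving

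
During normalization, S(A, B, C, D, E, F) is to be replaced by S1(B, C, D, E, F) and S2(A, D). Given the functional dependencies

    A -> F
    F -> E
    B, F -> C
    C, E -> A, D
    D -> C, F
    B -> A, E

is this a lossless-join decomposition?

Common attributes: S1 ∩ S2 = {D}.
Closure of {D}: D → C, F applies, adding C, F; F → E applies, adding E; C, E → A, D applies, adding A. So (D)⁺ = {A, C, D, E, F}.
This closure contains every attribute of S2, so S1 ∩ S2 → S2. The join is lossless.

Yes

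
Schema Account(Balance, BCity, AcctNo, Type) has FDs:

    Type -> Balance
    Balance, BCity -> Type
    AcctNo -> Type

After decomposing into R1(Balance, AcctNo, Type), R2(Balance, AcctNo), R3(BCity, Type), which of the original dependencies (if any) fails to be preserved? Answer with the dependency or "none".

Balance, BCity -> Type

Check Balance, BCity → Type: no single fragment contains all of {Balance, BCity, Type}, and the restricted closure of {Balance, BCity} across the fragments never reaches {Type}.
Type → Balance is preserved.
AcctNo → Type is preserved.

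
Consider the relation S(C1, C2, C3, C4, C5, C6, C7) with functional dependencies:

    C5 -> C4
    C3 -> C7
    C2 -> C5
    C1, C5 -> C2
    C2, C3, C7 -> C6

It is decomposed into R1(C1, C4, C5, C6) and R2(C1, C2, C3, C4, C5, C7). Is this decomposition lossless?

No

Common attributes: R1 ∩ R2 = {C1, C4, C5}.
Closure of {C1, C4, C5}: C1, C5 → C2 applies, adding C2. So (C1, C4, C5)⁺ = {C1, C2, C4, C5}.
The closure contains neither all of R1 = {C1, C4, C5, C6} nor all of R2 = {C1, C2, C3, C4, C5, C7}, so the common attributes are not a superkey of either fragment. The join is lossy.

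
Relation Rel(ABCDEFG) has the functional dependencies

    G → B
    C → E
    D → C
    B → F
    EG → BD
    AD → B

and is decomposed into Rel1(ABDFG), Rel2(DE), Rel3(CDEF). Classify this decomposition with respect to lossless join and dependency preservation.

lossless but not dependency-preserving

Lossless test (chase): Rows 1 and 2 agree on D; apply D→C and equate their C entries. Rows 1 and 3 agree on D; apply D→C and equate their C entries. Rows 1 and 2 agree on C; apply C→E and equate their E entries. Row 1 is now all distinguished symbols — the join is lossless.
Dependency preservation: the restricted closure of {EG} across the fragments never reaches {BD}, so EG → BD cannot be enforced without a join — not preserved.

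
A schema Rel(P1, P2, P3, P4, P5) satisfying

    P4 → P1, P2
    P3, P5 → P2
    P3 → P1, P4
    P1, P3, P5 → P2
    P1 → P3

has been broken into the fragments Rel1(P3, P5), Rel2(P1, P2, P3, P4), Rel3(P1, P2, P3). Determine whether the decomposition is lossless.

Yes

Chase test. Columns are P1, P2, P3, P4, P5; row i has aⱼ where attribute j ∈ Reli, else bᵢⱼ.
Initial tableau (one row per fragment):
  row 1: b11 b12 a3 b14 a5
  row 2: a1 a2 a3 a4 b25
  row 3: a1 a2 a3 b34 b35
Rows 1 and 2 agree on P3; apply P3→P1, P4 and equate their P1, P4 entries.
Rows 1 and 3 agree on P3; apply P3→P1, P4 and equate their P1, P4 entries.
Rows 1 and 2 agree on P4; apply P4→P1, P2 and equate their P1, P2 entries.
Row 1 is now all distinguished symbols — the join is lossless.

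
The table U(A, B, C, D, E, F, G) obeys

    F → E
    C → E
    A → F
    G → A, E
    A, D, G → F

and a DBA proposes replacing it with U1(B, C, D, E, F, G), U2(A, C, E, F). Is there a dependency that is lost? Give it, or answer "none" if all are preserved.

G → A, E

Check G → A, E: no single fragment contains all of {A, E, G}, and the restricted closure of {G} across the fragments never reaches {A, E}.
F → E is preserved.
C → E is preserved.
A → F is preserved.
A, D, G → F is preserved.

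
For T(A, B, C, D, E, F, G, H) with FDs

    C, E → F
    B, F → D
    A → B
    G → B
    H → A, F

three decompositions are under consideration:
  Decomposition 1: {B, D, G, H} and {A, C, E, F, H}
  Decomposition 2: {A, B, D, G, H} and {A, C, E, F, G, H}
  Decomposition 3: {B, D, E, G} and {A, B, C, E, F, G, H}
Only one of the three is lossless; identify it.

Decomposition 2

Decomposition 1: common = {H}, closure = {A, B, D, F, H} → lossy.
Decomposition 2: common = {A, G, H}, closure = {A, B, D, F, G, H} → lossless.
Decomposition 3: common = {B, E, G}, closure = {B, E, G} → lossy.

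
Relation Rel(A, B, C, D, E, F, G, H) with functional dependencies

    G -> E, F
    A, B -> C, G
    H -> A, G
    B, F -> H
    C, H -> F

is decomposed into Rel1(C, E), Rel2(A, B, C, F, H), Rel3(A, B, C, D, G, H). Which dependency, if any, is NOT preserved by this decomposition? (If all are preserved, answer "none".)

Check G → E, F: no single fragment contains all of {E, F, G}, and the restricted closure of {G} across the fragments never reaches {E, F}.
A, B → C, G is preserved.
H → A, G is preserved.
B, F → H is preserved.
C, H → F is preserved.

G -> E, F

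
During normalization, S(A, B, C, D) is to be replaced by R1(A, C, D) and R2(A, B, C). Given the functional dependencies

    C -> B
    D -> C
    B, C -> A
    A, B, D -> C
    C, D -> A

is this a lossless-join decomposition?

Yes

Common attributes: R1 ∩ R2 = {A, C}.
Closure of {A, C}: C → B applies, adding B. So (A, C)⁺ = {A, B, C}.
This closure contains every attribute of R2, so R1 ∩ R2 → R2. The join is lossless.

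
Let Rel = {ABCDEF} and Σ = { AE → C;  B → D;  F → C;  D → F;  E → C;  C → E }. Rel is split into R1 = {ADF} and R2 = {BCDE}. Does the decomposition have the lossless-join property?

Common attributes: R1 ∩ R2 = {D}.
Closure of {D}: D → F applies, adding F; F → C applies, adding C; C → E applies, adding E. So (D)⁺ = {CDEF}.
The closure contains neither all of R1 = {ADF} nor all of R2 = {BCDE}, so the common attributes are not a superkey of either fragment. The join is lossy.

No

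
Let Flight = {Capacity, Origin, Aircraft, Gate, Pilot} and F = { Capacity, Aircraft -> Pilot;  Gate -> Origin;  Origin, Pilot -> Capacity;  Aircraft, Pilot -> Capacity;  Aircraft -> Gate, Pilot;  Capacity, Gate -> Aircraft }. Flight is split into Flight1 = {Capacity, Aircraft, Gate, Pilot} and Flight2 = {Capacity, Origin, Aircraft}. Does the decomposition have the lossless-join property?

Yes

Common attributes: Flight1 ∩ Flight2 = {Capacity, Aircraft}.
Closure of {Capacity, Aircraft}: Capacity, Aircraft → Pilot applies, adding Pilot; Aircraft → Gate, Pilot applies, adding Gate; Gate → Origin applies, adding Origin. So (Capacity, Aircraft)⁺ = {Capacity, Origin, Aircraft, Gate, Pilot}.
This closure contains every attribute of Flight1, so Flight1 ∩ Flight2 → Flight1. The join is lossless.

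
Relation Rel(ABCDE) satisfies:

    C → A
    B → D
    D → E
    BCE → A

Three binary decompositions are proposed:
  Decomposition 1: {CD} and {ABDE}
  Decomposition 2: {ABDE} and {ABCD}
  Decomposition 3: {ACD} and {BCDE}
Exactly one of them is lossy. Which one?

Decomposition 1

Decomposition 1: common = {D}, closure = {DE} → lossy.
Decomposition 2: common = {ABD}, closure = {ABDE} → lossless.
Decomposition 3: common = {CD}, closure = {ACDE} → lossless.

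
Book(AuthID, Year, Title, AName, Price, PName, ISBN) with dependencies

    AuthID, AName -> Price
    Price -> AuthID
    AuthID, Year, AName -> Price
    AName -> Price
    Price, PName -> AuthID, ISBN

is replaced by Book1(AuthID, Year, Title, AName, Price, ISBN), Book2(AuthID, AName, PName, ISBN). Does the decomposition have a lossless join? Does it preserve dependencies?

Lossless test: (AuthID, AName, ISBN)⁺ = {AuthID, AName, Price, ISBN}, which is a superkey of neither fragment — lossy.
Dependency preservation: the restricted closure of {Price, PName} across the fragments never reaches {AuthID, ISBN}, so Price, PName → AuthID, ISBN cannot be enforced without a join — not preserved.

lossy and not dependency-preserving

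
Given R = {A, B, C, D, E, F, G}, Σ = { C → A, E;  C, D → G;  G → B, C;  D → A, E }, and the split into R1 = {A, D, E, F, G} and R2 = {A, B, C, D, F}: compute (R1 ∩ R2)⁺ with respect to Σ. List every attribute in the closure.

A, D, E, F

R1 ∩ R2 = {A, D, F}.
D → A, E applies, adding E
Closure: {A, D, E, F}.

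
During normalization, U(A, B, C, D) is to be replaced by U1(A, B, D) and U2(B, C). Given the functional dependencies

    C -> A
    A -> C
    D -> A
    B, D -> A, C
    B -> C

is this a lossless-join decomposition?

Yes

Common attributes: U1 ∩ U2 = {B}.
Closure of {B}: B → C applies, adding C; C → A applies, adding A. So (B)⁺ = {A, B, C}.
This closure contains every attribute of U2, so U1 ∩ U2 → U2. The join is lossless.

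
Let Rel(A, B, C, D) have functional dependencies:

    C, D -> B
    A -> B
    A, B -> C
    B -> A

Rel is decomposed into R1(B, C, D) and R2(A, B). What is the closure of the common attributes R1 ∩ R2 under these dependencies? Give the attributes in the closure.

R1 ∩ R2 = {B}.
B → A applies, adding A
A, B → C applies, adding C
Closure: {A, B, C}.

A, B, C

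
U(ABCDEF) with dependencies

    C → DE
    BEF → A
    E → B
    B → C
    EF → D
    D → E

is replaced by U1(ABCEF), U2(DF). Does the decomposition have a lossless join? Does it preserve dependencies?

lossy and not dependency-preserving

Lossless test: (F)⁺ = {F}, which is a superkey of neither fragment — lossy.
Dependency preservation: the restricted closure of {C} across the fragments never reaches {DE}, so C → DE cannot be enforced without a join — not preserved.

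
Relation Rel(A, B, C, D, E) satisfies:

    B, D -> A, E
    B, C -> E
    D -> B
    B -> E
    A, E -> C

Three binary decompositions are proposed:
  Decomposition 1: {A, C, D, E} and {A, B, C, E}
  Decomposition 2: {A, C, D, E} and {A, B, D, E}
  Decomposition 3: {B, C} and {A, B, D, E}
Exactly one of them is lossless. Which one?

Decomposition 2

Decomposition 1: common = {A, C, E}, closure = {A, C, E} → lossy.
Decomposition 2: common = {A, D, E}, closure = {A, B, C, D, E} → lossless.
Decomposition 3: common = {B}, closure = {B, E} → lossy.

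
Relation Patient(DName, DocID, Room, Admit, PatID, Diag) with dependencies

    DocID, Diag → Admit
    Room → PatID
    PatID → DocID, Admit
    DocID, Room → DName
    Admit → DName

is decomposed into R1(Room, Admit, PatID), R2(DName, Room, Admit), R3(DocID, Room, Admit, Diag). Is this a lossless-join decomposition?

Chase test. Columns are DName, DocID, Room, Admit, PatID, Diag; row i has aⱼ where attribute j ∈ Ri, else bᵢⱼ.
Initial tableau (one row per fragment):
  row 1: b11 b12 a3 a4 a5 b16
  row 2: a1 b22 a3 a4 b25 b26
  row 3: b31 a2 a3 a4 b35 a6
Rows 1 and 2 agree on Room; apply Room→PatID and equate their PatID entries.
Rows 1 and 3 agree on Room; apply Room→PatID and equate their PatID entries.
Rows 1 and 2 agree on PatID; apply PatID→DocID, Admit and equate their DocID, Admit entries.
Rows 1 and 3 agree on PatID; apply PatID→DocID, Admit and equate their DocID, Admit entries.
Rows 1 and 2 agree on DocID, Room; apply DocID, Room→DName and equate their DName entries.
Rows 1 and 3 agree on DocID, Room; apply DocID, Room→DName and equate their DName entries.
Row 3 is now all distinguished symbols — the join is lossless.

Yes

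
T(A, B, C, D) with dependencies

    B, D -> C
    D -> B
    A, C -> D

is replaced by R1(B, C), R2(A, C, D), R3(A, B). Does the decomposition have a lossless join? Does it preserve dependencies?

lossy and not dependency-preserving

Lossless test (chase): applying each FD to every pair of rows produces no changes in the tableau, so no row becomes fully distinguished — the join is lossy.
Dependency preservation: the restricted closure of {D} across the fragments never reaches {B}, so D → B cannot be enforced without a join — not preserved.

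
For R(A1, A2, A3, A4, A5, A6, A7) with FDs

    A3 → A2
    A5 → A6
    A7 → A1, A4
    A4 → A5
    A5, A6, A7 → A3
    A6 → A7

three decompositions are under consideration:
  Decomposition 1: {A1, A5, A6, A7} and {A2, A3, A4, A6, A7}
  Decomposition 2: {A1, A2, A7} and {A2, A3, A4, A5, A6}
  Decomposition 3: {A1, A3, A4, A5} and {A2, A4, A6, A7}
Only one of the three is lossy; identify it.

Decomposition 1: common = {A6, A7}, closure = {A1, A2, A3, A4, A5, A6, A7} → lossless.
Decomposition 2: common = {A2}, closure = {A2} → lossy.
Decomposition 3: common = {A4}, closure = {A1, A2, A3, A4, A5, A6, A7} → lossless.

Decomposition 2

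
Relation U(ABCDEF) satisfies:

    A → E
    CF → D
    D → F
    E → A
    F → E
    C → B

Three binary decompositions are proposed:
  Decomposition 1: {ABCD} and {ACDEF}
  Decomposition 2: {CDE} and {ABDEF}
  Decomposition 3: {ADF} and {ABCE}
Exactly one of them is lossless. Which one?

Decomposition 1

Decomposition 1: common = {ACD}, closure = {ABCDEF} → lossless.
Decomposition 2: common = {DE}, closure = {ADEF} → lossy.
Decomposition 3: common = {A}, closure = {AE} → lossy.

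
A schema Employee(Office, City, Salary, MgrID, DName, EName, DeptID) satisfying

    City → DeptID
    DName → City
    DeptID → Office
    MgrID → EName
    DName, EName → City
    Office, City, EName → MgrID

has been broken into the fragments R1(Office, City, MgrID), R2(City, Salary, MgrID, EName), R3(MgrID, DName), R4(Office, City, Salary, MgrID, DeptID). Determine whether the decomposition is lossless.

No

Chase test. Columns are Office, City, Salary, MgrID, DName, EName, DeptID; row i has aⱼ where attribute j ∈ Ri, else bᵢⱼ.
Initial tableau (one row per fragment):
  row 1: a1 a2 b13 a4 b15 b16 b17
  row 2: b21 a2 a3 a4 b25 a6 b27
  row 3: b31 b32 b33 a4 a5 b36 b37
  row 4: a1 a2 a3 a4 b45 b46 a7
Rows 1 and 2 agree on City; apply City→DeptID and equate their DeptID entries.
Rows 1 and 4 agree on City; apply City→DeptID and equate their DeptID entries.
Rows 1 and 2 agree on DeptID; apply DeptID→Office and equate their Office entries.
Rows 1 and 2 agree on MgrID; apply MgrID→EName and equate their EName entries.
Rows 1 and 3 agree on MgrID; apply MgrID→EName and equate their EName entries.
Rows 1 and 4 agree on MgrID; apply MgrID→EName and equate their EName entries.
No row becomes fully distinguished — the join is lossy.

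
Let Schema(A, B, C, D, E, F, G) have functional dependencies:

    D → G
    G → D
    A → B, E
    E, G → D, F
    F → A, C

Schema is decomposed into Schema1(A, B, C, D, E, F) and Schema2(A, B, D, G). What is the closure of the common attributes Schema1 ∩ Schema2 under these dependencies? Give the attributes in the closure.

Schema1 ∩ Schema2 = {A, B, D}.
D → G applies, adding G
A → B, E applies, adding E
E, G → D, F applies, adding F
F → A, C applies, adding C
Closure: {A, B, C, D, E, F, G}.

A, B, C, D, E, F, G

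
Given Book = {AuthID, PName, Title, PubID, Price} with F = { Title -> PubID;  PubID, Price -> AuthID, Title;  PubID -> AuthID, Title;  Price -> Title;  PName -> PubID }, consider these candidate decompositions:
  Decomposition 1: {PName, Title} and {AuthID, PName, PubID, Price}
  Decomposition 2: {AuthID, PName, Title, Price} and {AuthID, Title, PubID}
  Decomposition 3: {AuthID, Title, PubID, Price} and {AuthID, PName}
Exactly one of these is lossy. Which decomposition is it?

Decomposition 1: common = {PName}, closure = {AuthID, PName, Title, PubID} → lossless.
Decomposition 2: common = {AuthID, Title}, closure = {AuthID, Title, PubID} → lossless.
Decomposition 3: common = {AuthID}, closure = {AuthID} → lossy.

Decomposition 3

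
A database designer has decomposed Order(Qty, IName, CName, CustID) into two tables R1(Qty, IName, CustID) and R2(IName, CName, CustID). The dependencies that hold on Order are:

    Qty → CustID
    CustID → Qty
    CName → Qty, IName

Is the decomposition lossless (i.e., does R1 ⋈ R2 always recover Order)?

Yes

Common attributes: R1 ∩ R2 = {IName, CustID}.
Closure of {IName, CustID}: CustID → Qty applies, adding Qty. So (IName, CustID)⁺ = {Qty, IName, CustID}.
This closure contains every attribute of R1, so R1 ∩ R2 → R1. The join is lossless.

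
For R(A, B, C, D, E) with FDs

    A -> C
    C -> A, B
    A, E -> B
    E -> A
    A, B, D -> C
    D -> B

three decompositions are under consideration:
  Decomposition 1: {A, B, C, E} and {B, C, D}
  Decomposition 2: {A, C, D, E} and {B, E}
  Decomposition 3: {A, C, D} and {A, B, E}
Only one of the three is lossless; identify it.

Decomposition 1: common = {B, C}, closure = {A, B, C} → lossy.
Decomposition 2: common = {E}, closure = {A, B, C, E} → lossless.
Decomposition 3: common = {A}, closure = {A, B, C} → lossy.

Decomposition 2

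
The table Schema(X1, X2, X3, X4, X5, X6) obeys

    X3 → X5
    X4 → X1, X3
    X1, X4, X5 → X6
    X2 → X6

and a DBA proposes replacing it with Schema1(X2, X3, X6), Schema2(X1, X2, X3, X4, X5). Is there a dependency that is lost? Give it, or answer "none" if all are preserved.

X1, X4, X5 → X6

Check X1, X4, X5 → X6: no single fragment contains all of {X1, X4, X5, X6}, and the restricted closure of {X1, X4, X5} across the fragments never reaches {X6}.
X3 → X5 is preserved.
X4 → X1, X3 is preserved.
X2 → X6 is preserved.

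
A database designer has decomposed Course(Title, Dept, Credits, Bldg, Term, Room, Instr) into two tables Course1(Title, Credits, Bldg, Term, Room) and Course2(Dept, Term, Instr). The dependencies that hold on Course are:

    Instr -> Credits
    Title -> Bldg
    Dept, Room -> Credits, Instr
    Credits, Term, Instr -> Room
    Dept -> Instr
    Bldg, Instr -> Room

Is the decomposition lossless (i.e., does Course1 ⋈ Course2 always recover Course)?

No

Common attributes: Course1 ∩ Course2 = {Term}.
No dependency enlarges {Term}, so (Term)⁺ = {Term}.
The closure contains neither all of Course1 = {Title, Credits, Bldg, Term, Room} nor all of Course2 = {Dept, Term, Instr}, so the common attributes are not a superkey of either fragment. The join is lossy.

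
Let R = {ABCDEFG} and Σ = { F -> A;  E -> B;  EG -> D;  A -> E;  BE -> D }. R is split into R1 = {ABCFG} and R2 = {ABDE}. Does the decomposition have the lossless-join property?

Yes

Common attributes: R1 ∩ R2 = {AB}.
Closure of {AB}: A → E applies, adding E; BE → D applies, adding D. So (AB)⁺ = {ABDE}.
This closure contains every attribute of R2, so R1 ∩ R2 → R2. The join is lossless.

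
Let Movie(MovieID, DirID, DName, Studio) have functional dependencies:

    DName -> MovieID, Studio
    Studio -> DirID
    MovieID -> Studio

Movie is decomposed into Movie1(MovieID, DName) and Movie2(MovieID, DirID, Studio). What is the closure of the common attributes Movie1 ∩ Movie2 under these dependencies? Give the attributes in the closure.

MovieID, DirID, Studio

Movie1 ∩ Movie2 = {MovieID}.
MovieID → Studio applies, adding Studio
Studio → DirID applies, adding DirID
Closure: {MovieID, DirID, Studio}.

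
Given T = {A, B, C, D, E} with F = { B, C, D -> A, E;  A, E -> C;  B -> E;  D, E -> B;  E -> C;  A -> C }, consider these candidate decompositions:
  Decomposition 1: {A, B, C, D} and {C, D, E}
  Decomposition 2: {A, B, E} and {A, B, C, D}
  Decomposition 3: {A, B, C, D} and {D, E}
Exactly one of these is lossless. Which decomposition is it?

Decomposition 1: common = {C, D}, closure = {C, D} → lossy.
Decomposition 2: common = {A, B}, closure = {A, B, C, E} → lossless.
Decomposition 3: common = {D}, closure = {D} → lossy.

Decomposition 2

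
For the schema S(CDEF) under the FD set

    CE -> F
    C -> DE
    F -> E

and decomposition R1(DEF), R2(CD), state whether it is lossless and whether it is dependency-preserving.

Lossless test: (D)⁺ = {D}, which is a superkey of neither fragment — lossy.
Dependency preservation: the restricted closure of {CE} across the fragments never reaches {F}, so CE → F cannot be enforced without a join — not preserved.

lossy and not dependency-preserving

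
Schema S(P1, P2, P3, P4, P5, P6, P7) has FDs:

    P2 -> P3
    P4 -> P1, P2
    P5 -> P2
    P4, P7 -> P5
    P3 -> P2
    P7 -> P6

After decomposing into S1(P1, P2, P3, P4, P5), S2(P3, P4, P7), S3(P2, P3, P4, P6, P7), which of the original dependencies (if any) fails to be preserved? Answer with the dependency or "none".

Check P4, P7 → P5: no single fragment contains all of {P4, P5, P7}, and the restricted closure of {P4, P7} across the fragments never reaches {P5}.
P2 → P3 is preserved.
P4 → P1, P2 is preserved.
P5 → P2 is preserved.
P3 → P2 is preserved.
P7 → P6 is preserved.

P4, P7 -> P5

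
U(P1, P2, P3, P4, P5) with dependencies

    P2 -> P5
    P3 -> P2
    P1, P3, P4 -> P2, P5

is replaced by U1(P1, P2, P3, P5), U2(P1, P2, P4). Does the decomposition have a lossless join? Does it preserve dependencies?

Lossless test: (P1, P2)⁺ = {P1, P2, P5}, which is a superkey of neither fragment — lossy.
Dependency preservation: P1, P3, P4 → P2, P5 is not contained in any single fragment, but the restricted closure of its left-hand side across the fragments still reaches the right-hand side; the remaining FDs each lie inside some fragment. All dependencies are preserved.

lossy but dependency-preserving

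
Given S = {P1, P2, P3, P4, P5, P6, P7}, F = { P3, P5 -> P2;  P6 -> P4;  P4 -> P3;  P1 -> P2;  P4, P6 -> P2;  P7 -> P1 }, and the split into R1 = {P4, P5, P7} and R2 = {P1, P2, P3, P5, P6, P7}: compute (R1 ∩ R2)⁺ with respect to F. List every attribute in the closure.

P1, P2, P5, P7

R1 ∩ R2 = {P5, P7}.
P7 → P1 applies, adding P1
P1 → P2 applies, adding P2
Closure: {P1, P2, P5, P7}.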